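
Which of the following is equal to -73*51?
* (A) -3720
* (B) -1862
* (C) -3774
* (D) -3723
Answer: D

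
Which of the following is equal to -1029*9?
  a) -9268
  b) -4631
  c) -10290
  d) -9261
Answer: d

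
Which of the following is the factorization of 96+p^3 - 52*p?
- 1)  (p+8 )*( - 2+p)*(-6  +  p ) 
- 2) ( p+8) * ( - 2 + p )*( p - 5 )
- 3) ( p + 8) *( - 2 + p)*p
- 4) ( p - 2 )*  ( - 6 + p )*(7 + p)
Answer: 1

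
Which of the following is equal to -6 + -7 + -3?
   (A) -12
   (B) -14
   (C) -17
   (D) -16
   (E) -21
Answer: D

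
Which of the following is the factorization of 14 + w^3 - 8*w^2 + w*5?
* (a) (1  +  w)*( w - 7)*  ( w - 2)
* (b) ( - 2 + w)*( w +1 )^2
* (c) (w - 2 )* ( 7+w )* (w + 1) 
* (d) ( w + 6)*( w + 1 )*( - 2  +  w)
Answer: a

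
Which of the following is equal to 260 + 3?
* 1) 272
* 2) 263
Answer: 2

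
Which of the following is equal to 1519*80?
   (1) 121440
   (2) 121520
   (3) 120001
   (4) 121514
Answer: 2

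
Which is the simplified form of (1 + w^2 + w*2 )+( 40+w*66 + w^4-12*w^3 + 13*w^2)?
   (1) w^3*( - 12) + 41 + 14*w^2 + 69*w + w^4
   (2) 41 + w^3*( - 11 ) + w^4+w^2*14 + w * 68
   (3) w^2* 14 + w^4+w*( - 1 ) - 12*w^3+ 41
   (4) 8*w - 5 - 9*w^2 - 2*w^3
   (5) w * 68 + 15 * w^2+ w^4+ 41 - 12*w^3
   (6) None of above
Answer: 6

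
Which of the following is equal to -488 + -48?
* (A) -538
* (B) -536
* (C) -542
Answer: B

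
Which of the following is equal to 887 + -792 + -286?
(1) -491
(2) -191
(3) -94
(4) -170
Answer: 2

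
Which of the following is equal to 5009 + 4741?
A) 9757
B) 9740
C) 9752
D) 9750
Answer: D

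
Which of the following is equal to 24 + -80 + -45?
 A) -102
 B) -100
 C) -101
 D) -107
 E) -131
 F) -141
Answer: C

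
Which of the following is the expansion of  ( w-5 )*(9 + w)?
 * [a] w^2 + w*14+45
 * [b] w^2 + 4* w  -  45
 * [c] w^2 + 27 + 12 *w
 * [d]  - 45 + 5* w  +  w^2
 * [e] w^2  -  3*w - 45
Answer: b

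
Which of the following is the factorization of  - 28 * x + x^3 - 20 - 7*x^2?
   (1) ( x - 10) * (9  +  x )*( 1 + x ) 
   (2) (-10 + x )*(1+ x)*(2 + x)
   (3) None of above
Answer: 2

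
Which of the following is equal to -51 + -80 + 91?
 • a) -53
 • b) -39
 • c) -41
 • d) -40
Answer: d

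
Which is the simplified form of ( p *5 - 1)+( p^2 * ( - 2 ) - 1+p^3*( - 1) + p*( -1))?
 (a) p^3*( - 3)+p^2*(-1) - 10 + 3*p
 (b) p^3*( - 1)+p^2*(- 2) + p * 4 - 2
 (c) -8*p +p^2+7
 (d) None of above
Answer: b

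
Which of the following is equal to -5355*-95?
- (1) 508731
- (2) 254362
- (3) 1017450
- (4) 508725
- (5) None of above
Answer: 4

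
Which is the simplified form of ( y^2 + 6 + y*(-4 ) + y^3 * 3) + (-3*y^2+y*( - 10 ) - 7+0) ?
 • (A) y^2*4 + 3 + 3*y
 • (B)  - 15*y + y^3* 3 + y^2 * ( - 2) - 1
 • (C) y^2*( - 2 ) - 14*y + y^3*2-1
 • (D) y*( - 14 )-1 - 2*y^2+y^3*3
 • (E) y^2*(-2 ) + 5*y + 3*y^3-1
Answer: D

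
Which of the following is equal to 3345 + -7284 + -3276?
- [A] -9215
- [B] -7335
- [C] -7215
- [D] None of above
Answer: C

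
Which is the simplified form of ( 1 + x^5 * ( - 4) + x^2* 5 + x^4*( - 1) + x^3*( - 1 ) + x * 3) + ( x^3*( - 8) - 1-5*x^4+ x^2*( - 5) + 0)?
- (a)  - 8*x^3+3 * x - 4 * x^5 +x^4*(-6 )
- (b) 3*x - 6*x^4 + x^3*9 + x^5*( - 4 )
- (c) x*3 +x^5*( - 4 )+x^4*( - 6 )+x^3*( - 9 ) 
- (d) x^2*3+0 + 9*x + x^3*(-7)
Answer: c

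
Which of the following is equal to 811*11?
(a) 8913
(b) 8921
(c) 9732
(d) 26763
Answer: b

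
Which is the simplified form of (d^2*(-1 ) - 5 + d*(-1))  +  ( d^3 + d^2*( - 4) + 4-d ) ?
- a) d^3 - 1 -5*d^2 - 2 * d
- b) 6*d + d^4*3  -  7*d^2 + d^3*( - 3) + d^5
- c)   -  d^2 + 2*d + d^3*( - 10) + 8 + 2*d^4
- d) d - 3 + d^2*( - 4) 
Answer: a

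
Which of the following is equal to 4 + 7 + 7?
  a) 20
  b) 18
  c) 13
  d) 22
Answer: b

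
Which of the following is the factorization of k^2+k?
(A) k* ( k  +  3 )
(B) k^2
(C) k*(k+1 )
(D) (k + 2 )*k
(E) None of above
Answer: C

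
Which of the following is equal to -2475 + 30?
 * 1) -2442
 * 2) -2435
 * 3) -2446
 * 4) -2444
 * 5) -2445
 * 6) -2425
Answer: 5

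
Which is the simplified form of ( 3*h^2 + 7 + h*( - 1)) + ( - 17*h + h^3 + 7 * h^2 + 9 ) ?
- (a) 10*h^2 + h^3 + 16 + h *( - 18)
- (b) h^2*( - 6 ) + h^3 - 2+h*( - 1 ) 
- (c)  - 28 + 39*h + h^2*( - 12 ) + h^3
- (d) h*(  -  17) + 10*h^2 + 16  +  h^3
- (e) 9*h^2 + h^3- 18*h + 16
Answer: a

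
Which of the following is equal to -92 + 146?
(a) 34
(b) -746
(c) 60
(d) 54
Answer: d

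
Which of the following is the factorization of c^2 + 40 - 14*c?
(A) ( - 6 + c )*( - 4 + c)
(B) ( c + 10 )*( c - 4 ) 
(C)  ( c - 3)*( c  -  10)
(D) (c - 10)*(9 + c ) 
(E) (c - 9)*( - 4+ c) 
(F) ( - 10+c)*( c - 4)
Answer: F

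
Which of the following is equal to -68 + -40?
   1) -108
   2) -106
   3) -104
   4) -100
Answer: 1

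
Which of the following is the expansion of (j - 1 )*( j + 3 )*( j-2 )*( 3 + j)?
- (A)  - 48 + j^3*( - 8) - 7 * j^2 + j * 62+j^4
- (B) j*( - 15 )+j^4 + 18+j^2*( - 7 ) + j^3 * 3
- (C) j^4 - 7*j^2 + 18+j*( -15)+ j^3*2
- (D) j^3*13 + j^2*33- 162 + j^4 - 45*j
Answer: B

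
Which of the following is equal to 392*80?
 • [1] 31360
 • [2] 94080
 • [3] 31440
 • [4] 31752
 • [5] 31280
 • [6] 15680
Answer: 1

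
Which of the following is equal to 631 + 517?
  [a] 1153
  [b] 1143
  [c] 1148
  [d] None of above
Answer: c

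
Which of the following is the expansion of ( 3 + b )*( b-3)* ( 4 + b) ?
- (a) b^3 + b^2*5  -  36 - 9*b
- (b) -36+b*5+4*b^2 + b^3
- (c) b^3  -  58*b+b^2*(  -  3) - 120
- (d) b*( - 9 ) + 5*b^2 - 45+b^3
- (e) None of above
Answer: e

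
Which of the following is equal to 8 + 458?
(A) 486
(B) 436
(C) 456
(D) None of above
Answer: D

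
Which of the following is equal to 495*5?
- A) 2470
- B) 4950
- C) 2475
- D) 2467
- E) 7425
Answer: C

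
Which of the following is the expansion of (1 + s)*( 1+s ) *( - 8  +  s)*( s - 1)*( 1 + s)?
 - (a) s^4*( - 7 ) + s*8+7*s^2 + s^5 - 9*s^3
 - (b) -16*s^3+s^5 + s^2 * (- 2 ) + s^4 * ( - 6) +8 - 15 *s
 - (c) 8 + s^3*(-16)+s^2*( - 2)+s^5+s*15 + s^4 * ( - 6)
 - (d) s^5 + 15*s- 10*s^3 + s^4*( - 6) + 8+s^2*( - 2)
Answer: c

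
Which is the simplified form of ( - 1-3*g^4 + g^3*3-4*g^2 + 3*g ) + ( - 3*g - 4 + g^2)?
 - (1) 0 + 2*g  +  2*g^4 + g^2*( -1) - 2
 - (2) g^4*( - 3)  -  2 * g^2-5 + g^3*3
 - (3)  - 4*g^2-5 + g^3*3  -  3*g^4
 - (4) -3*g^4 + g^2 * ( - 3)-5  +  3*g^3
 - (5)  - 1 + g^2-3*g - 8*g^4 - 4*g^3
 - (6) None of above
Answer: 4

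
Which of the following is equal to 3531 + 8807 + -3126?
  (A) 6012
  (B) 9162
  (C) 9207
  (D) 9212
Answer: D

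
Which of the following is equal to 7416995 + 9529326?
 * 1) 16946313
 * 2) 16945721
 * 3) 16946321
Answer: 3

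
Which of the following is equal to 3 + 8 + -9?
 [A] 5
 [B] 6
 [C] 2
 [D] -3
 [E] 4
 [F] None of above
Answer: C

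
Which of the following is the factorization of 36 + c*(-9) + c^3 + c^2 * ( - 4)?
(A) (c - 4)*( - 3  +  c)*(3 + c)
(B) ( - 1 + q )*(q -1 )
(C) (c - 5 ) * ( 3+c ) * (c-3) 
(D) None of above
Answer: A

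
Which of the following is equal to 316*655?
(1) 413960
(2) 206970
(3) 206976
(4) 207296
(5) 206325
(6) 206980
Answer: 6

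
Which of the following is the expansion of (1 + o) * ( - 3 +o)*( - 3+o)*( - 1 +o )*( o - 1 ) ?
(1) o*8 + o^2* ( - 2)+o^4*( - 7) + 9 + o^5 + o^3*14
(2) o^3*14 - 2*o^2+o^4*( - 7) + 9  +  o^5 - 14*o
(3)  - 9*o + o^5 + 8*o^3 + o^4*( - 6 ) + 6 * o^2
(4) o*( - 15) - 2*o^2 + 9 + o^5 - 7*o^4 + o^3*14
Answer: 4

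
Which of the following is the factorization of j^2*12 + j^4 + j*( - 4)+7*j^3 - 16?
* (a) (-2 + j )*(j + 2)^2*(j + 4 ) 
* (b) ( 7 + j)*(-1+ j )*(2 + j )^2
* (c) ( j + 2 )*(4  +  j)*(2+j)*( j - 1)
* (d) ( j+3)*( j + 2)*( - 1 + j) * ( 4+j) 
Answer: c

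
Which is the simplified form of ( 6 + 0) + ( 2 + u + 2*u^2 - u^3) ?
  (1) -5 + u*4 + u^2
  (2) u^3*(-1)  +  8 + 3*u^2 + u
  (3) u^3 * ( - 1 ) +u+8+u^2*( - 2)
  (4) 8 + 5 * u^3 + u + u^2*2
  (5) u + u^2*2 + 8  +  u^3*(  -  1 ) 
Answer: 5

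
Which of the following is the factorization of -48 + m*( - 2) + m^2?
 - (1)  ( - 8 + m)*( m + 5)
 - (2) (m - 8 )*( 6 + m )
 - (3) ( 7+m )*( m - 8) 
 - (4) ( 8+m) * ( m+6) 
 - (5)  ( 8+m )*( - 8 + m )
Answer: 2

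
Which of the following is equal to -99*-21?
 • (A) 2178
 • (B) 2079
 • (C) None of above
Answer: B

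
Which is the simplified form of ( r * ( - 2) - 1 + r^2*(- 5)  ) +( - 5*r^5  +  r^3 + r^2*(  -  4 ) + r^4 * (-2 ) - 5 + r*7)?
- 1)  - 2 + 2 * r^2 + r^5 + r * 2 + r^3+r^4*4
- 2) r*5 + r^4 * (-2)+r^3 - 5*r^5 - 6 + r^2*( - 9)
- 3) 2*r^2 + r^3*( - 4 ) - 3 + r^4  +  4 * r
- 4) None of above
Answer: 2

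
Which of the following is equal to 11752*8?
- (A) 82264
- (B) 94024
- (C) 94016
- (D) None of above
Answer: C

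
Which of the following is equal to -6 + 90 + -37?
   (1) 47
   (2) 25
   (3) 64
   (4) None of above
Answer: 1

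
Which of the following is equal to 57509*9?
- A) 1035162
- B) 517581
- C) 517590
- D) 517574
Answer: B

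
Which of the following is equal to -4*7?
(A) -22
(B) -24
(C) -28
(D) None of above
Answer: C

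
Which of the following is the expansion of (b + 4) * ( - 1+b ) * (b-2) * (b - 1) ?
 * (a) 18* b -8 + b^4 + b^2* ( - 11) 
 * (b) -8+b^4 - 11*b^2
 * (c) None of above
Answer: a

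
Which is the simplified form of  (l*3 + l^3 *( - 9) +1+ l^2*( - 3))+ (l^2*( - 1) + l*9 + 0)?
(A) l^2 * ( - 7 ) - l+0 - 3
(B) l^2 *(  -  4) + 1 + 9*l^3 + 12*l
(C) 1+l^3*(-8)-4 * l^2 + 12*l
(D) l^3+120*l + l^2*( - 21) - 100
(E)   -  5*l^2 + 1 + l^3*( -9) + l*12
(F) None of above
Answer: F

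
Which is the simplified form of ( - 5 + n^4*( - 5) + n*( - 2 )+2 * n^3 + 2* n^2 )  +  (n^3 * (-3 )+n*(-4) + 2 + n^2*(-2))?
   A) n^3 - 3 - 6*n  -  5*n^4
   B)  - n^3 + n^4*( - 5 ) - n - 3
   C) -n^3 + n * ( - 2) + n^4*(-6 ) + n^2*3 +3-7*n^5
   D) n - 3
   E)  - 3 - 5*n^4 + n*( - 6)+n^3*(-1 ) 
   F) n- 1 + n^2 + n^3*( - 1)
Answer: E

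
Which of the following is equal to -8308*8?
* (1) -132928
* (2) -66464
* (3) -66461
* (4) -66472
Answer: 2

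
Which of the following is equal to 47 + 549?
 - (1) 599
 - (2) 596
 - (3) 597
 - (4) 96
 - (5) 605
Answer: 2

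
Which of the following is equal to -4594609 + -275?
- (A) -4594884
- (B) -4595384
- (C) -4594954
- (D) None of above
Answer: A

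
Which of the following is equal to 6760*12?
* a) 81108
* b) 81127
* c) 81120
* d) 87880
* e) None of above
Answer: c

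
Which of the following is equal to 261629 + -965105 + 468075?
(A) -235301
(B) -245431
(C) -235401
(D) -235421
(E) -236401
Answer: C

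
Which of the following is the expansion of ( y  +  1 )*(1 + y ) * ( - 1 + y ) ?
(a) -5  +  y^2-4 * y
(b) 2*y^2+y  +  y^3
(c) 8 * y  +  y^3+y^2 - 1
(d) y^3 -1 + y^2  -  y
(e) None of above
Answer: d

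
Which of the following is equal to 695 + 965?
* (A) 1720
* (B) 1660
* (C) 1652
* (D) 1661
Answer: B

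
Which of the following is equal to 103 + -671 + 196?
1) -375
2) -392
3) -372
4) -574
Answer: 3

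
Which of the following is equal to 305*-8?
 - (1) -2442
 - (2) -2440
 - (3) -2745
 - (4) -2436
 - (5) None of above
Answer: 2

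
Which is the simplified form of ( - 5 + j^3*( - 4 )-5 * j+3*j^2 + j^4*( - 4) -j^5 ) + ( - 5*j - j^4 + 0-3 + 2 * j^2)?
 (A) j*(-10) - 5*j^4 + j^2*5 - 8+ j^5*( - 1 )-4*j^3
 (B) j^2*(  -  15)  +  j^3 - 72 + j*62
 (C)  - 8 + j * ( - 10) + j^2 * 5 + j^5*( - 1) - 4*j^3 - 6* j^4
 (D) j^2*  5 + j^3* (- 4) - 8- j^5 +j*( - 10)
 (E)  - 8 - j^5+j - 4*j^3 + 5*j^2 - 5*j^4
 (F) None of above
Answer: A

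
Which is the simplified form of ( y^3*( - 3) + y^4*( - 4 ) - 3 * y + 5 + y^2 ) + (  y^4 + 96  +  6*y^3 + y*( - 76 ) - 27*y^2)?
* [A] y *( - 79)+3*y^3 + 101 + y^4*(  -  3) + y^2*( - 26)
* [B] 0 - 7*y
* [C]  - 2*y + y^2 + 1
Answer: A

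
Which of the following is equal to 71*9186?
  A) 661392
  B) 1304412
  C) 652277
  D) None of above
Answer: D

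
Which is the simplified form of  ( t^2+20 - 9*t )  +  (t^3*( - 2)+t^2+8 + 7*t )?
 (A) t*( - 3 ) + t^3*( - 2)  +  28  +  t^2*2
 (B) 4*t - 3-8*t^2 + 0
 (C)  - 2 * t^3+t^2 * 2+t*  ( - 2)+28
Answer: C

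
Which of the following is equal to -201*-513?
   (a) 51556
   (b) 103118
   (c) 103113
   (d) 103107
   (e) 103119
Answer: c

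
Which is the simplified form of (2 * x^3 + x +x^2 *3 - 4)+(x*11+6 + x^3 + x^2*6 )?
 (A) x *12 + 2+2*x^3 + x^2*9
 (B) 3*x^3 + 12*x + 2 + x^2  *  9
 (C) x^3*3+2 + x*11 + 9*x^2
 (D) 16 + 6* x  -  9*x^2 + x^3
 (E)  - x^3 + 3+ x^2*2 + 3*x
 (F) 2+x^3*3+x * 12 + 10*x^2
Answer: B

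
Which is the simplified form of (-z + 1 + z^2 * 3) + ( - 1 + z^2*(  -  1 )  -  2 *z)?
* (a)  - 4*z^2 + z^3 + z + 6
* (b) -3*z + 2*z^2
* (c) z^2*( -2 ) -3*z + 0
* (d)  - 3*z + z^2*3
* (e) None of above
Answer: b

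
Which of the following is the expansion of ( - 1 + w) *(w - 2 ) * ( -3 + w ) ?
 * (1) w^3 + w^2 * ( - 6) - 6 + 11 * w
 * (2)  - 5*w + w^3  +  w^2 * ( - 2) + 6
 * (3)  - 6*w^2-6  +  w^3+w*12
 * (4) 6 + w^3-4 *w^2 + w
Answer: 1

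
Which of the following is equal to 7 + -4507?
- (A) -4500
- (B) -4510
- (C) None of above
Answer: A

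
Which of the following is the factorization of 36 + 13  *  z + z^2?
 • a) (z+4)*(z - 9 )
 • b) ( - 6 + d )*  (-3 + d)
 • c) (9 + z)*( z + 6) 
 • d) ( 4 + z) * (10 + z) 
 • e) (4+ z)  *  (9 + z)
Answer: e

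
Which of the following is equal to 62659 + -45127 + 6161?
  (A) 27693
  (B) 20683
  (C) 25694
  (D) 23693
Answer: D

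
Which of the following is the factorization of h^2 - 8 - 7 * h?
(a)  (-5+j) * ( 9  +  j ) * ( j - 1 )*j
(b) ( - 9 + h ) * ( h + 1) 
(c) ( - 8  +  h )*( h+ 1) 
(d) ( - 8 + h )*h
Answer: c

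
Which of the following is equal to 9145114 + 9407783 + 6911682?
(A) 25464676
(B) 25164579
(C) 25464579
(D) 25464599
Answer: C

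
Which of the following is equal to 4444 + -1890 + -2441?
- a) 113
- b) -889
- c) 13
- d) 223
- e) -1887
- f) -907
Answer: a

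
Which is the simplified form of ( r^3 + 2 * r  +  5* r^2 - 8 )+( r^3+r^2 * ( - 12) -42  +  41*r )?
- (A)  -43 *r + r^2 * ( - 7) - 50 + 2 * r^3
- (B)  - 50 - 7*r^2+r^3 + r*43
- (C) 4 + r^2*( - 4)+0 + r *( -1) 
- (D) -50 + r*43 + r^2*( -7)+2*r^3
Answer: D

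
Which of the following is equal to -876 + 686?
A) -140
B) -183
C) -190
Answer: C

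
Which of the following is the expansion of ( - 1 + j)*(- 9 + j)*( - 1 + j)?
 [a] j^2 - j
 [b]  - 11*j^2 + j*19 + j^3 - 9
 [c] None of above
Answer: b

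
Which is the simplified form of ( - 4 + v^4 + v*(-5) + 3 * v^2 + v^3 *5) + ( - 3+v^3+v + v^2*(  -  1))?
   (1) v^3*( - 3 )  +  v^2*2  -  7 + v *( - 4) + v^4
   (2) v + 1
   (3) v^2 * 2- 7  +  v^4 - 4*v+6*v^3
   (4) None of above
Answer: 3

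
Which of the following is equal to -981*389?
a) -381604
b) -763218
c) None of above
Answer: c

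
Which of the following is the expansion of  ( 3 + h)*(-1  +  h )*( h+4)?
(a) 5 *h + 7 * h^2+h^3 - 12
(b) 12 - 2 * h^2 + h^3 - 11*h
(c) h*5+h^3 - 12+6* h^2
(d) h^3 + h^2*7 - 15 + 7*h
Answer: c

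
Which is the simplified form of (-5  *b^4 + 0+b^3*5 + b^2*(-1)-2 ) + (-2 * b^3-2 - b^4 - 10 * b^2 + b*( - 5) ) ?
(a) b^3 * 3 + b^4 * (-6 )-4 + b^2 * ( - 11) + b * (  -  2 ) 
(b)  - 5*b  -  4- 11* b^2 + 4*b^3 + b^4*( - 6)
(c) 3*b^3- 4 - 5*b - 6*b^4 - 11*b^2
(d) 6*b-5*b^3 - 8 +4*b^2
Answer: c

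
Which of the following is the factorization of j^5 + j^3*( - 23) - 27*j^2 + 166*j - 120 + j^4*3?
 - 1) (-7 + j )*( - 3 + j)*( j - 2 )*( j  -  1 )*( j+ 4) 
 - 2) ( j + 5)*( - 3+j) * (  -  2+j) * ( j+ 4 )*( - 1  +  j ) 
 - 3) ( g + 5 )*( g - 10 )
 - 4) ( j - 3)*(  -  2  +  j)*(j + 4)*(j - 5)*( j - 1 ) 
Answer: 2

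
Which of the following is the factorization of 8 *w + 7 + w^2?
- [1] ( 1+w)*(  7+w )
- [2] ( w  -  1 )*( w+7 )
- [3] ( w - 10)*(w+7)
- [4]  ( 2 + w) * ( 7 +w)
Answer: 1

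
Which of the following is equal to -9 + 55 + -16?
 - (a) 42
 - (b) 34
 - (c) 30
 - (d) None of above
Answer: c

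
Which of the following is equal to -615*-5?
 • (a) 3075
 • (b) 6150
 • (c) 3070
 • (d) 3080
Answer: a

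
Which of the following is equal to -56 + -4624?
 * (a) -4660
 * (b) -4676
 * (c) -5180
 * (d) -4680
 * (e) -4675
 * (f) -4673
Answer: d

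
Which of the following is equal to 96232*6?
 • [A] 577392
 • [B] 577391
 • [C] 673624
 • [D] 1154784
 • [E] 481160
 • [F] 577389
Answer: A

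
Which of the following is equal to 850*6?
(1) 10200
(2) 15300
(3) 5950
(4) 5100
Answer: 4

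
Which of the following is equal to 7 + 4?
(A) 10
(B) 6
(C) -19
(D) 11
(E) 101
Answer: D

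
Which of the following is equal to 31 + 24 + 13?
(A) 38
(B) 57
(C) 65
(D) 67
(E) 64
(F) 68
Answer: F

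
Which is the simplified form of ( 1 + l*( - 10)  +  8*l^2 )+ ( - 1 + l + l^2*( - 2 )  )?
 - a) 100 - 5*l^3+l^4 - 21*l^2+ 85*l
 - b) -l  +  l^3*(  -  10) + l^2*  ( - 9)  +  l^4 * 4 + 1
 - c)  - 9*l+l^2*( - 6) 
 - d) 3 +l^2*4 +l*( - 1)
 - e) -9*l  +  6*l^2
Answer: e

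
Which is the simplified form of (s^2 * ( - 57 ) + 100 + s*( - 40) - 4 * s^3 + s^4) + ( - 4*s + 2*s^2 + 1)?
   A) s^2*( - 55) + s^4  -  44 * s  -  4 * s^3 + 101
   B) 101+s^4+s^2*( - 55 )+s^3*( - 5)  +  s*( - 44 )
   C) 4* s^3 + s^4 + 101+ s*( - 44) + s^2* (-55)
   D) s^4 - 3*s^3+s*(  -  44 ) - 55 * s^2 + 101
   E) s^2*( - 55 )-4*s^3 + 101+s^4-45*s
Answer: A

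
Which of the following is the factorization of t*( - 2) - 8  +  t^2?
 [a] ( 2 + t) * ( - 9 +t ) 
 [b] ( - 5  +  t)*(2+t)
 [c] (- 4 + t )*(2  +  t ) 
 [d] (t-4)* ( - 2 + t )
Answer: c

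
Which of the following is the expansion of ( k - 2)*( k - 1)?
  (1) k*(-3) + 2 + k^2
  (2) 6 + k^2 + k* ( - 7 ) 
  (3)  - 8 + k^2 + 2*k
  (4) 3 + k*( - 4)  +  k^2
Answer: 1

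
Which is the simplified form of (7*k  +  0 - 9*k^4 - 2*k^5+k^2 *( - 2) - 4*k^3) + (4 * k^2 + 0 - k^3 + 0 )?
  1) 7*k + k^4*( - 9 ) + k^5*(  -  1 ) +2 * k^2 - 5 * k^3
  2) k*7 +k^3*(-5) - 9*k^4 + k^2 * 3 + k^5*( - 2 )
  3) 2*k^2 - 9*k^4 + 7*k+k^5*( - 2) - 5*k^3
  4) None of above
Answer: 3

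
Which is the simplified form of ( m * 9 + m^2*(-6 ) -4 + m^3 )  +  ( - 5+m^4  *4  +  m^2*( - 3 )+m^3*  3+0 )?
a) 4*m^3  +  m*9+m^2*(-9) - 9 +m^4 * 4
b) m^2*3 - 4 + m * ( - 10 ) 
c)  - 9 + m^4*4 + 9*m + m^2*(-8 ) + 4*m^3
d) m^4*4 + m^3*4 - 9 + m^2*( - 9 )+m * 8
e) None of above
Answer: a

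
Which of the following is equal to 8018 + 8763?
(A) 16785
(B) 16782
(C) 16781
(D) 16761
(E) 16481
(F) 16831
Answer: C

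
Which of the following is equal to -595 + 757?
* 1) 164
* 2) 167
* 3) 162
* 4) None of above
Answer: 3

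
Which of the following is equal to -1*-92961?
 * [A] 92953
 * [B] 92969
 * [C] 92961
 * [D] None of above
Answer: C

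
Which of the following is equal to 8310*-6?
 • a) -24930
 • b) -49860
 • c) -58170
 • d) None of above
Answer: b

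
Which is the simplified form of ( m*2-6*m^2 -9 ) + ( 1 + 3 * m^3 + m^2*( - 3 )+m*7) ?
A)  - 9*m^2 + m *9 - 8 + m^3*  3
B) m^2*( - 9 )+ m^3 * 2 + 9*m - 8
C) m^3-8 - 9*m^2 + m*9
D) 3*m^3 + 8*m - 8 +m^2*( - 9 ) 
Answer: A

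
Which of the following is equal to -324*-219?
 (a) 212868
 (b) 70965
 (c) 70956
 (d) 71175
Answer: c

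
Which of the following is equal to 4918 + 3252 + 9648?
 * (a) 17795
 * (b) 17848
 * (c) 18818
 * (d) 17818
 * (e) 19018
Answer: d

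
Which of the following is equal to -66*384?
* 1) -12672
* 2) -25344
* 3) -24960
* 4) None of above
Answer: 2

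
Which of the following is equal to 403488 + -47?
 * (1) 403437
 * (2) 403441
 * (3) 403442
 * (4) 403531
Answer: 2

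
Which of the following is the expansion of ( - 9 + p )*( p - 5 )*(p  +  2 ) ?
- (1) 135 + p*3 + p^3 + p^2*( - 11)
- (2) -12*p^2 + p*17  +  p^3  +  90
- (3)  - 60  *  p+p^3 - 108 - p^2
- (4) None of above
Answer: 2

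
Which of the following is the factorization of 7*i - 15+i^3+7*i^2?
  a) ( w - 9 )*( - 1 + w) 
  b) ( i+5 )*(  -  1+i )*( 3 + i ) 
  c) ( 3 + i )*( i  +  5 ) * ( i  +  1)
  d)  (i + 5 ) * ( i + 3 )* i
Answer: b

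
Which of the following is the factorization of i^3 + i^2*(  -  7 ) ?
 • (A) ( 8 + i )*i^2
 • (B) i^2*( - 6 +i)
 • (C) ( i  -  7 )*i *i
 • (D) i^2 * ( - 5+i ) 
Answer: C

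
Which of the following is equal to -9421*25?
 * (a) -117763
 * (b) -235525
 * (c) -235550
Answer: b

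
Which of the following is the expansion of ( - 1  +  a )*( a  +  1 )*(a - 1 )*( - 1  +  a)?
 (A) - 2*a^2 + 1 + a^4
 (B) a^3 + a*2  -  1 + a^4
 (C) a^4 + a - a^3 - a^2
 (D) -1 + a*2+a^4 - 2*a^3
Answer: D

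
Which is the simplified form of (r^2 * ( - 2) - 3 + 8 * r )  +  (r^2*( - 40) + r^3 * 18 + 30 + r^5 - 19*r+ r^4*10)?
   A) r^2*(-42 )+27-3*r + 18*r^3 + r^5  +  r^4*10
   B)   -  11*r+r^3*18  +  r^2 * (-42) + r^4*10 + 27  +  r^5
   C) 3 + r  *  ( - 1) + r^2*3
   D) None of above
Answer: B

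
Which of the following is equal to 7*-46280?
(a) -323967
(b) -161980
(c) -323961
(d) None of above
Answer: d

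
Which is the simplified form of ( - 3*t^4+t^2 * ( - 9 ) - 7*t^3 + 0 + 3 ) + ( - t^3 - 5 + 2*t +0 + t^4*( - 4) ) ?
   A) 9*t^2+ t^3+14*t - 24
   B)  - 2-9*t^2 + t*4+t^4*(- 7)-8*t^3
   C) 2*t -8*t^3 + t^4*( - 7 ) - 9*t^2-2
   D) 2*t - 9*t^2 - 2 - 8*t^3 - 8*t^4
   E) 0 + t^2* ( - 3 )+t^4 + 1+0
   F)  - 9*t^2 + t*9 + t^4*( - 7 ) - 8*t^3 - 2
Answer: C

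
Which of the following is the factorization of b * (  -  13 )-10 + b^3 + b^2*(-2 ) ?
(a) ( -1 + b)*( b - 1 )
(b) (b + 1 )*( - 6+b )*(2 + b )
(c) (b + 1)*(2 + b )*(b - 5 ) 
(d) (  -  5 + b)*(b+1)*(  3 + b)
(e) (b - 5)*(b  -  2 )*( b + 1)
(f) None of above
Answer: c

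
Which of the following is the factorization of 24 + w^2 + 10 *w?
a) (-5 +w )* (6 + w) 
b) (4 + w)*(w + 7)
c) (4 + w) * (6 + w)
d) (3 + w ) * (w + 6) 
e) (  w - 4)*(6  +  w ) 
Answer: c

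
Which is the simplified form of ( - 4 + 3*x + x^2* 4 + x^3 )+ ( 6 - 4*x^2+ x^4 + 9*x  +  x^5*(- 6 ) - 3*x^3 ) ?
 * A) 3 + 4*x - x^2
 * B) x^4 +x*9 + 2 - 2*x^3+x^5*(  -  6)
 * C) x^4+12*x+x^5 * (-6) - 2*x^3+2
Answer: C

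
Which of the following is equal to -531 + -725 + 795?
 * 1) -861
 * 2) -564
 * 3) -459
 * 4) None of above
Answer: 4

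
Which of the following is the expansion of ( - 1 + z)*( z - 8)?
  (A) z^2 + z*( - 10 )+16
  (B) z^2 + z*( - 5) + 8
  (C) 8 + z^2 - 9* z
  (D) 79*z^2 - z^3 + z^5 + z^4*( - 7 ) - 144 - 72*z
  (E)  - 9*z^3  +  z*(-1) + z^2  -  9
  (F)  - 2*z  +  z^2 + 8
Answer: C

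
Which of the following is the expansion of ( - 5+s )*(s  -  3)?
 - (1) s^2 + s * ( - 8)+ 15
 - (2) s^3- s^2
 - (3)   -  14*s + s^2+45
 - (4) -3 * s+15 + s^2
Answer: 1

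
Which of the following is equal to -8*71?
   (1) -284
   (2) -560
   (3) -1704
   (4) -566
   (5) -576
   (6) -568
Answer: 6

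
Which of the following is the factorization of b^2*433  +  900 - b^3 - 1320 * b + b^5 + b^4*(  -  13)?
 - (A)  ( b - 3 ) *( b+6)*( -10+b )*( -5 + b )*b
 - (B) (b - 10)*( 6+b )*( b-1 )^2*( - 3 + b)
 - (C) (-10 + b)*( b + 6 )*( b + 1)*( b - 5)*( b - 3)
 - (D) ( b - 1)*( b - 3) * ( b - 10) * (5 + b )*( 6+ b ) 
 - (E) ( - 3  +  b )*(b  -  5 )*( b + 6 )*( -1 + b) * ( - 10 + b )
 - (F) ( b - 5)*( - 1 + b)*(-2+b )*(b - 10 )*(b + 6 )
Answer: E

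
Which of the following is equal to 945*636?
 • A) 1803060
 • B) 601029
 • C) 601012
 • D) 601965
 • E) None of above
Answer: E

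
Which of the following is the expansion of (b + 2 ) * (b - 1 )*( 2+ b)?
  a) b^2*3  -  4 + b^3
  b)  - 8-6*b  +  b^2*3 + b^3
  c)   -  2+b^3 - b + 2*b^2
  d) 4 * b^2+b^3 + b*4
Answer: a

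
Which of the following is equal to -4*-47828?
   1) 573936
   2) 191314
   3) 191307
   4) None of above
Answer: 4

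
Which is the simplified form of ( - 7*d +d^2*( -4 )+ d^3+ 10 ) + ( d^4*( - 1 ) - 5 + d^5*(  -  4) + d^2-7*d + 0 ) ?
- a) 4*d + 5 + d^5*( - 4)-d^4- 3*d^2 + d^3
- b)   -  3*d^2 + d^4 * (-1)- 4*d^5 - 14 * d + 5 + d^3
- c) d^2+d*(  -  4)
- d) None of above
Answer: b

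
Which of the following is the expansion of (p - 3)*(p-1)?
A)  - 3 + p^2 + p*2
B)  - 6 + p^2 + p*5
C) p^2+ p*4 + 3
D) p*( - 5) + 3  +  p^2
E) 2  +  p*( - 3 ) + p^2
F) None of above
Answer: F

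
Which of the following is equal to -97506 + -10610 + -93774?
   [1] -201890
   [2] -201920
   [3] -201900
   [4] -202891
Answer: 1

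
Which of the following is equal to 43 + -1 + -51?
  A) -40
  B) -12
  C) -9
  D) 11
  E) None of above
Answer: C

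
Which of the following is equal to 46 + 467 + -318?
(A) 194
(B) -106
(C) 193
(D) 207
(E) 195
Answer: E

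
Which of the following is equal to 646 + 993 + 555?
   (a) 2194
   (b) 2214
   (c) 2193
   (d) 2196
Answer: a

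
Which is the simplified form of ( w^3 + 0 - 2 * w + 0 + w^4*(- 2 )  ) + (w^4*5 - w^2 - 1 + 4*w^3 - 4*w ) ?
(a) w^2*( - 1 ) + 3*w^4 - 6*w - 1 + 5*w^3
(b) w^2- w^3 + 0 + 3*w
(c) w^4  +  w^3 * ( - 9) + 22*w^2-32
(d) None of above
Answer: a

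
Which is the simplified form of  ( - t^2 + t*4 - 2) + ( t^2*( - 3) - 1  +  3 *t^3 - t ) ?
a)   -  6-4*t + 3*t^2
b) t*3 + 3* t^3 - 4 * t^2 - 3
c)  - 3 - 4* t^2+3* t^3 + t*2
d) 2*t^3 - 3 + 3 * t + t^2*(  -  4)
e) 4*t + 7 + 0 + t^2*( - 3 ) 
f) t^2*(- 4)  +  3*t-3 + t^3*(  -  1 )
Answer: b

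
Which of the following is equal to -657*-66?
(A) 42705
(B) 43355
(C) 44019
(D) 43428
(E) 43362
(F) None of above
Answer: E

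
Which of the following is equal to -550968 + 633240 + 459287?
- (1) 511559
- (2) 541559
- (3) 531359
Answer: 2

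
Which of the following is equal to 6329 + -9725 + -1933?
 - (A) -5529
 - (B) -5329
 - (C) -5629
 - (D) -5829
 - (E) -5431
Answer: B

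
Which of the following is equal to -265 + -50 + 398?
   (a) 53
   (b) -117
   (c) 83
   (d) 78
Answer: c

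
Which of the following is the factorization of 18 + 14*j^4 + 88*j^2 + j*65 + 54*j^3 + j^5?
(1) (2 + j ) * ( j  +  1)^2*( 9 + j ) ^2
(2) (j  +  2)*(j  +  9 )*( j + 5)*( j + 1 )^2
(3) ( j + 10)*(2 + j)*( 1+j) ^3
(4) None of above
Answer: 4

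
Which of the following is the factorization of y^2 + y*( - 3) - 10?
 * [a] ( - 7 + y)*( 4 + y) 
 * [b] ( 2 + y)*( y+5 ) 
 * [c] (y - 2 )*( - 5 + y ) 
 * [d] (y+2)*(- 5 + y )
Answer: d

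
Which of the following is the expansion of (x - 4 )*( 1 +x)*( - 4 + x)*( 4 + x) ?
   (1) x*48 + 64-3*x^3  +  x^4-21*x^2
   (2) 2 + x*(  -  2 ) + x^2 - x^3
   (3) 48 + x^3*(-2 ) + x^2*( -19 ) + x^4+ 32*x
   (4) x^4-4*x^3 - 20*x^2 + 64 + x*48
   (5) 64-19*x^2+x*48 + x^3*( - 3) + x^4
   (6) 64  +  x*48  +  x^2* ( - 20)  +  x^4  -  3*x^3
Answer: 6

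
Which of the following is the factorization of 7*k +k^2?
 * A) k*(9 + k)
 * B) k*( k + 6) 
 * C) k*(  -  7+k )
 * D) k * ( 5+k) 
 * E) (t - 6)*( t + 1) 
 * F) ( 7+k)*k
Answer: F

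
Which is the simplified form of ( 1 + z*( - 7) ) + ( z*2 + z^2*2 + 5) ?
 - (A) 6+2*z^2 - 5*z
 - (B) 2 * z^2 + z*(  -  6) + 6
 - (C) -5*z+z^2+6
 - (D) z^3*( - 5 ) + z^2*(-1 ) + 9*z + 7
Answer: A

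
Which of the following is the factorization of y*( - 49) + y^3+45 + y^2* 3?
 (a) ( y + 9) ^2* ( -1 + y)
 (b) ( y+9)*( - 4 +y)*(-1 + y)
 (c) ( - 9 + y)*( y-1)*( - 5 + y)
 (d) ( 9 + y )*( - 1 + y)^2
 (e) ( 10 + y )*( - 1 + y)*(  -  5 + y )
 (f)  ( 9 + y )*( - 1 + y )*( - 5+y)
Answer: f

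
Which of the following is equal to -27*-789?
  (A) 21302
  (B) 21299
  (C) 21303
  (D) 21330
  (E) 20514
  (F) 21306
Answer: C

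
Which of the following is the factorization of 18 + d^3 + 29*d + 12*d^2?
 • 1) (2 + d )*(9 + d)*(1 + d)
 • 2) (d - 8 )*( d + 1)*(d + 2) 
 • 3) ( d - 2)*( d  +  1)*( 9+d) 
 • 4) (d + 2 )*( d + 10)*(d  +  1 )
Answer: 1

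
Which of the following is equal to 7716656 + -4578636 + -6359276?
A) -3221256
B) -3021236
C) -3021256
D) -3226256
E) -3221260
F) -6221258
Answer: A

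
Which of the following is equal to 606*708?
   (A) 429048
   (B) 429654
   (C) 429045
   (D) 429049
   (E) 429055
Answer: A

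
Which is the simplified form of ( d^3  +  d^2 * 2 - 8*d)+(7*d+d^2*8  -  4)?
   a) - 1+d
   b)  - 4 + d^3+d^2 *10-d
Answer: b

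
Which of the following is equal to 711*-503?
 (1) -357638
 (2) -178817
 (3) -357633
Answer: 3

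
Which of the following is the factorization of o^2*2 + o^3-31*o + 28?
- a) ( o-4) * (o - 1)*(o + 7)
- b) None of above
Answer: a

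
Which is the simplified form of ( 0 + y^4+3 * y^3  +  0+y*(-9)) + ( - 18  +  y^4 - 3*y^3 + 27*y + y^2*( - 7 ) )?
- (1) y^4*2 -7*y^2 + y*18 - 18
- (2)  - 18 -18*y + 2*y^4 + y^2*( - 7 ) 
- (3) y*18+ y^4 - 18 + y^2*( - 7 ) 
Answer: 1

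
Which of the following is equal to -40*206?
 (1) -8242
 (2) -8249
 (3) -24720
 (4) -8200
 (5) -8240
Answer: 5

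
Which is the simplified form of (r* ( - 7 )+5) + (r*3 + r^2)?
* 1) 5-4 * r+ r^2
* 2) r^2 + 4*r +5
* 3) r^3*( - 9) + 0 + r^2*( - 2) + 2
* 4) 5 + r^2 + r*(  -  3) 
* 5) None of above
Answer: 1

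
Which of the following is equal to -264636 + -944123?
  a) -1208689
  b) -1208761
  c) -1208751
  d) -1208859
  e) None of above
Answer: e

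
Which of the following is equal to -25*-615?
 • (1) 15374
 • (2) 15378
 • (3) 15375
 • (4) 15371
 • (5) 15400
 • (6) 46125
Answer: 3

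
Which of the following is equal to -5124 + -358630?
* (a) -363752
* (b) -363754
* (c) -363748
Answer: b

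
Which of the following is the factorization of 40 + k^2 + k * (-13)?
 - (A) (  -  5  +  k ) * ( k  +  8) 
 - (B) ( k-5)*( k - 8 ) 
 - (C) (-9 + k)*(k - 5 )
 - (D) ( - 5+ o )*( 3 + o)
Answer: B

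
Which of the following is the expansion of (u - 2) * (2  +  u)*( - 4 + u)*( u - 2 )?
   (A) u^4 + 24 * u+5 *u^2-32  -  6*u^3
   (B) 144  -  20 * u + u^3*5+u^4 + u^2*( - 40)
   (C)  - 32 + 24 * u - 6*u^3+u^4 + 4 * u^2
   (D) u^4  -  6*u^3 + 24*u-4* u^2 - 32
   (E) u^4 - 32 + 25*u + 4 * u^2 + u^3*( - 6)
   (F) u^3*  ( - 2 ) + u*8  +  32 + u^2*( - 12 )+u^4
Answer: C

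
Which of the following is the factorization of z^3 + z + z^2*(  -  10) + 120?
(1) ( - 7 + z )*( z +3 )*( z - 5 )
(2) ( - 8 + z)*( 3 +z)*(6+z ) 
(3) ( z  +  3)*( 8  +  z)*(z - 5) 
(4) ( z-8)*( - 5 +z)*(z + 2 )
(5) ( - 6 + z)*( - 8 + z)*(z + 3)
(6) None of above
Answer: 6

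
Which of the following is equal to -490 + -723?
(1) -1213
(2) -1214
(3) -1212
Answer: 1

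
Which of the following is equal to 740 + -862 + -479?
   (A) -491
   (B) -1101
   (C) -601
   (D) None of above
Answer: C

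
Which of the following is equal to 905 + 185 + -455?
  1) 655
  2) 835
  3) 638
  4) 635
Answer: 4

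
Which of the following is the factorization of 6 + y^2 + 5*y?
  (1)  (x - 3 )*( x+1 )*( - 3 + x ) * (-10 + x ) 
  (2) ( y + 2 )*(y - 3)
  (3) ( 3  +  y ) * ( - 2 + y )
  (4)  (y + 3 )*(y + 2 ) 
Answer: 4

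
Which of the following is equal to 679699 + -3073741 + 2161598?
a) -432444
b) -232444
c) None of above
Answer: b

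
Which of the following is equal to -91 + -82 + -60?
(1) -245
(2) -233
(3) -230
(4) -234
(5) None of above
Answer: 2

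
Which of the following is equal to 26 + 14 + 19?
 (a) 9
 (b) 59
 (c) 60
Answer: b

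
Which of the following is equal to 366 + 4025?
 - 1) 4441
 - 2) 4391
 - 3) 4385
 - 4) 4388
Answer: 2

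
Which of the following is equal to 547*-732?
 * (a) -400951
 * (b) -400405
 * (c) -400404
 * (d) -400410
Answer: c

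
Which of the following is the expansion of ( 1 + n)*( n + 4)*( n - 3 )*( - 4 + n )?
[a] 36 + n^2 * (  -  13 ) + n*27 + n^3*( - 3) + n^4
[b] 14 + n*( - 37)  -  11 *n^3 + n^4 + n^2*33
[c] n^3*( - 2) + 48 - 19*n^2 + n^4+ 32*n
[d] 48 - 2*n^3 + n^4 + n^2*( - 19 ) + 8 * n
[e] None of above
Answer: c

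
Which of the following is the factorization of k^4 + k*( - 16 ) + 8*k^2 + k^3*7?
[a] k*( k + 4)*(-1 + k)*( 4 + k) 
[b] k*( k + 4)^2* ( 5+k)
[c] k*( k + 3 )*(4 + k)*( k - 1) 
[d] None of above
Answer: a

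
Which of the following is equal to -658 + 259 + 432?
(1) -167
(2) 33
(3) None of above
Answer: 2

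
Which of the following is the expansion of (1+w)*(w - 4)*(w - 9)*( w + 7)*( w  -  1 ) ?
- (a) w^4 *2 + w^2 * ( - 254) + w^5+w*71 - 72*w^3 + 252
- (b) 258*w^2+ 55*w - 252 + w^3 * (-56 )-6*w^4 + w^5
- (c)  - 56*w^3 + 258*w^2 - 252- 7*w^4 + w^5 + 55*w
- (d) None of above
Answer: b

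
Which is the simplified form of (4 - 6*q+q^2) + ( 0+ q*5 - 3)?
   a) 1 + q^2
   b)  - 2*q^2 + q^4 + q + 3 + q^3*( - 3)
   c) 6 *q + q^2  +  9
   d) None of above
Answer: d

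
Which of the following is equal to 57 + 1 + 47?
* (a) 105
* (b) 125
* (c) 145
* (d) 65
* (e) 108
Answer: a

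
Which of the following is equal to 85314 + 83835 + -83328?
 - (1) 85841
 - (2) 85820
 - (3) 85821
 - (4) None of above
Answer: 3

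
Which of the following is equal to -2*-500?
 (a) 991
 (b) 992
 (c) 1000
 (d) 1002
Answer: c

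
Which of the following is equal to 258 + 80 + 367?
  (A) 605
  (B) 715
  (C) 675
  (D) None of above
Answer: D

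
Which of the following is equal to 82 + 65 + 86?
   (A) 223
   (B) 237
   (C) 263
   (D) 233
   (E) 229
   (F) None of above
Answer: D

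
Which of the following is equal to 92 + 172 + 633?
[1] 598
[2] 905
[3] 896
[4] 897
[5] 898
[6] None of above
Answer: 4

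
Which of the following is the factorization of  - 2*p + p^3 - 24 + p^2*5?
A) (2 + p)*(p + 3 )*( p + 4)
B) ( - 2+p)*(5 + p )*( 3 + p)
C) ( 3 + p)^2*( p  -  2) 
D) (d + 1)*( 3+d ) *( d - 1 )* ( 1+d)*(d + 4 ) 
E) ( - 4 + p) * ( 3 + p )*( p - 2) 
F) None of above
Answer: F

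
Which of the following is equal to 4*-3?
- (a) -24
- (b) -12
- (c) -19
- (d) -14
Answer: b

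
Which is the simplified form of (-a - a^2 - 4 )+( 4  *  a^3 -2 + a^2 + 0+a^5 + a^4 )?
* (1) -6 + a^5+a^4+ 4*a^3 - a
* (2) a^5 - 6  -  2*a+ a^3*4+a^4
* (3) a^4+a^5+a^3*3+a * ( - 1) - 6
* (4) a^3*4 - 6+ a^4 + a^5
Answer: 1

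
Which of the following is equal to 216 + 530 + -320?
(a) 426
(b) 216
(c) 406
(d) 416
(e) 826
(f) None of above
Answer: a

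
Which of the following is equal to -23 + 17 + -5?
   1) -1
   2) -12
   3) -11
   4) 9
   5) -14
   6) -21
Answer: 3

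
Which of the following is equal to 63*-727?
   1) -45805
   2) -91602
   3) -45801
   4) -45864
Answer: 3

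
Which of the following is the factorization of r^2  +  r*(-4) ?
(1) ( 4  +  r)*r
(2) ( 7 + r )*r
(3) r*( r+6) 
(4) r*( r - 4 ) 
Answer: 4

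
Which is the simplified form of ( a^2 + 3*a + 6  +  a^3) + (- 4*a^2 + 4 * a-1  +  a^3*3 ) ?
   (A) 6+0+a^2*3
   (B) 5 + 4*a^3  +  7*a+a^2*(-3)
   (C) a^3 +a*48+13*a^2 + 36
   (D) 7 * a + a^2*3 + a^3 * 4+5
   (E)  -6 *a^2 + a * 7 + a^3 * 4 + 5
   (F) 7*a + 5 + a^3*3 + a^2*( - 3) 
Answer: B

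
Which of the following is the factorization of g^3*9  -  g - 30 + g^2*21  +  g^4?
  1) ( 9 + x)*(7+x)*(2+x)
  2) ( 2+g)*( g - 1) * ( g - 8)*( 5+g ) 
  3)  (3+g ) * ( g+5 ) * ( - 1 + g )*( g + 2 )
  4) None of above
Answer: 3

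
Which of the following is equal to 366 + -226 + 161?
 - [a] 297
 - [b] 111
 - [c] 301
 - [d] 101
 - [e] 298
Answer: c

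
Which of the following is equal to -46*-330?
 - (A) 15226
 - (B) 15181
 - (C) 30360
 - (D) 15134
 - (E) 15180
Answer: E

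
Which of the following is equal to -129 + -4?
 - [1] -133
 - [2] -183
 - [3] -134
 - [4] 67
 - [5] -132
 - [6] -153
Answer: 1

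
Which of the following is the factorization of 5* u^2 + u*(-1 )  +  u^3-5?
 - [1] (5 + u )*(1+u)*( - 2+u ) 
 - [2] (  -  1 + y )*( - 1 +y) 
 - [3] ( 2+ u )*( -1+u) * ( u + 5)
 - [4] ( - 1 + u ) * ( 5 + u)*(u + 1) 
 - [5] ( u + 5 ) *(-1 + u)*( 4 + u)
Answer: 4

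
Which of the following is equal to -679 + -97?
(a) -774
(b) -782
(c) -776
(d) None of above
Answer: c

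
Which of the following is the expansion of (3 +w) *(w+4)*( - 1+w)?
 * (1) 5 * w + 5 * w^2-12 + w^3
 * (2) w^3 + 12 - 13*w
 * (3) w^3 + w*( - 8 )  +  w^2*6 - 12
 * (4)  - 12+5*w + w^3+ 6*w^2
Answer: 4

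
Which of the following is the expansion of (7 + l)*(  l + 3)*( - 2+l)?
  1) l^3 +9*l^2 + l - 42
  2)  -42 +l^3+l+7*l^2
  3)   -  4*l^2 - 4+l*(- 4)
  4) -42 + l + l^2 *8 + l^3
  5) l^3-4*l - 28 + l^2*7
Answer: 4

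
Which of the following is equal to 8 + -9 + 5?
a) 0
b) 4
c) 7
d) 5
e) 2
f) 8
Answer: b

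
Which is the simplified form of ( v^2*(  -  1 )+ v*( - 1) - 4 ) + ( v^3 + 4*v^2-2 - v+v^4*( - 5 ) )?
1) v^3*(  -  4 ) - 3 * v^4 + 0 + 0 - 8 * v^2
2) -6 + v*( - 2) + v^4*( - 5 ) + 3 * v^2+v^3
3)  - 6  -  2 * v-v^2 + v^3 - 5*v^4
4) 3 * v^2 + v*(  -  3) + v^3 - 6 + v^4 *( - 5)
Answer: 2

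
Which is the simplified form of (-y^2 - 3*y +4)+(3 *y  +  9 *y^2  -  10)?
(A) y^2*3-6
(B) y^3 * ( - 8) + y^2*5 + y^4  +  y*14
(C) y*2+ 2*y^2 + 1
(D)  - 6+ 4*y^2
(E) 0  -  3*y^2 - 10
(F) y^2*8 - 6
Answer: F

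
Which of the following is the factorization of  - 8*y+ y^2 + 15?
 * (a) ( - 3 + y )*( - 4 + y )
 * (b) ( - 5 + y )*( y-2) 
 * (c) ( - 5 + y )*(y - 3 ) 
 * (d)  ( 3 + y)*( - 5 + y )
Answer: c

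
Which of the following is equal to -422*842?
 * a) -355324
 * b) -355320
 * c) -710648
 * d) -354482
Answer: a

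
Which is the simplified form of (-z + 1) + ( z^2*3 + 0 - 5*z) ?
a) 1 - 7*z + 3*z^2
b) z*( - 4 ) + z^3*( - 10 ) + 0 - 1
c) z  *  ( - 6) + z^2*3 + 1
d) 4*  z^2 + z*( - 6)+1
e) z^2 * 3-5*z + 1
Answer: c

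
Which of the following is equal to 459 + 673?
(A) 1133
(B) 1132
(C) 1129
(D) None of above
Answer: B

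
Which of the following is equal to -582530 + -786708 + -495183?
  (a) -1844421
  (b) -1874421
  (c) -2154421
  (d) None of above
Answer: d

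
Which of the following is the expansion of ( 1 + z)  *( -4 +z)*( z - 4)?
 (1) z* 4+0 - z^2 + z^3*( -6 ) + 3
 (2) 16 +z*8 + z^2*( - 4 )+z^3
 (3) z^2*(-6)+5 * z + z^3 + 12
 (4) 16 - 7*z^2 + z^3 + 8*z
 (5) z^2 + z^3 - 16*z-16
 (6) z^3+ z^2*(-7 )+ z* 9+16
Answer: 4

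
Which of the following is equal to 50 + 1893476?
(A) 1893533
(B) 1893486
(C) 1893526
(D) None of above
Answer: C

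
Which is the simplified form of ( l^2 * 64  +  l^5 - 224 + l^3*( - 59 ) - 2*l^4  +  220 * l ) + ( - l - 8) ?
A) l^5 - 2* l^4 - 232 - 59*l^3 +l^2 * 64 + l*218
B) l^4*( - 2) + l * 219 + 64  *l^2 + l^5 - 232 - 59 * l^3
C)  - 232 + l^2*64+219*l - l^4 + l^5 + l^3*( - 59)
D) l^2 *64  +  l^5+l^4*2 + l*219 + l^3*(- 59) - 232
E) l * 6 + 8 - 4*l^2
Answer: B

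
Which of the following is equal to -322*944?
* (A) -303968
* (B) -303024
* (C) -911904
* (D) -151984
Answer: A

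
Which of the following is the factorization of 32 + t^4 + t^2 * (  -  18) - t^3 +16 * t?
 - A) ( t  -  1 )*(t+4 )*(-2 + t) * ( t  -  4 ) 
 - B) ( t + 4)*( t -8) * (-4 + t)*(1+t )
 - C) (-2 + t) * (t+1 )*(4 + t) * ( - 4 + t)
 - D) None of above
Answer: C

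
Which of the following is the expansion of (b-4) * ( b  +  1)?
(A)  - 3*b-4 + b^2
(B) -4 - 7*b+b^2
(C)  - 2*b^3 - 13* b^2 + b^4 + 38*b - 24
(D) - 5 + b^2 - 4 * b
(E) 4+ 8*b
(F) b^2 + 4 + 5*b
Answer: A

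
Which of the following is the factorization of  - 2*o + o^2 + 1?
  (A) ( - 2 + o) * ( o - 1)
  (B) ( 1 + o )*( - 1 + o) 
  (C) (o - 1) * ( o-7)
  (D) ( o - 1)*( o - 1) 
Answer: D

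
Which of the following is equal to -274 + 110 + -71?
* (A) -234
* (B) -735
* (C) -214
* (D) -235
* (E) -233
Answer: D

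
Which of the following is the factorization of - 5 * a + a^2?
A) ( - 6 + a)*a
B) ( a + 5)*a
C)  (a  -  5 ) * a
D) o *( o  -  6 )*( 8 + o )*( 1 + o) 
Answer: C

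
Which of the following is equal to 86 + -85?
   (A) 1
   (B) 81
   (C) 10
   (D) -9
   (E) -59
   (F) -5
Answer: A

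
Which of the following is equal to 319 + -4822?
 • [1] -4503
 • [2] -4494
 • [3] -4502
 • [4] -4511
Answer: 1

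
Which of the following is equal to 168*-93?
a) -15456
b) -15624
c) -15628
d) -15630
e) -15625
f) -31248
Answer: b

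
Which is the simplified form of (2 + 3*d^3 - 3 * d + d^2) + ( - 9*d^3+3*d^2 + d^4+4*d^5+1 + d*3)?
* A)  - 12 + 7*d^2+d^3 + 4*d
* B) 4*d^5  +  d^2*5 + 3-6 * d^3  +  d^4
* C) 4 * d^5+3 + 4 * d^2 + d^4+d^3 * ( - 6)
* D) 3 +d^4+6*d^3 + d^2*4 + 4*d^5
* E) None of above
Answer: C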